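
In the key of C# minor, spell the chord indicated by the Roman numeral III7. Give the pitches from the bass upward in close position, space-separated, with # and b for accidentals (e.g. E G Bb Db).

E G# B D#

In C# minor, the third degree is E, and the diatonic chord built there is a major seventh chord.
Stacking thirds from E gives E-G#-B-D#.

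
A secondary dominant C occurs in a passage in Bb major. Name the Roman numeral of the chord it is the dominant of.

The chord is a major triad on C.
A dominant resolves down a perfect fifth: C → F. In Bb major, F is scale degree 5, i.e. V.

V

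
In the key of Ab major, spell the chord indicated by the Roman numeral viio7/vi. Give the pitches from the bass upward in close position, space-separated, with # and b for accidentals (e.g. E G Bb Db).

E G Bb Db

The slash marks an applied leading-tone chord: viio of vi. In Ab major, vi is F, so the leading tone to it is E, a half step below.
Building a fully diminished seventh chord on E gives E-G-Bb-Db.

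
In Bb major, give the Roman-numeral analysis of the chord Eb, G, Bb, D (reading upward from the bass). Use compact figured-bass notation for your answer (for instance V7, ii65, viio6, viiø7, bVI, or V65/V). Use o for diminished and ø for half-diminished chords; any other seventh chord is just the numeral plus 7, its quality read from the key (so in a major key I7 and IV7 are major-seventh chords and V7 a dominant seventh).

The pitches Eb-G-Bb-D form a major seventh chord rooted on Eb.
Eb is scale degree 4 in Bb major, and a major seventh chord on that degree is written IV7.

IV7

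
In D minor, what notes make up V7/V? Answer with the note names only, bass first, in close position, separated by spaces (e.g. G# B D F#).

V7/V is a secondary dominant — the dominant seventh of V. V in D minor is A, so the applied chord's root is E, a perfect fifth above.
Building a dominant seventh chord on E gives E-G#-B-D.

E G# B D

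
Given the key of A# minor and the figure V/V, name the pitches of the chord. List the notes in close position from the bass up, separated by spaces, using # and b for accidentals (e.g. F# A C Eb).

V/V is a secondary dominant — the dominant triad of V. V in A# minor is E#, so the applied chord's root is B#, a perfect fifth above.
Building a major triad on B# gives B#-D##-F##.

B# D## F##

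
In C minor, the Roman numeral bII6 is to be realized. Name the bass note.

F

bII in C minor has root Db; the chord is Db-F-Ab.
The figure 6 means first inversion — the third is in the bass.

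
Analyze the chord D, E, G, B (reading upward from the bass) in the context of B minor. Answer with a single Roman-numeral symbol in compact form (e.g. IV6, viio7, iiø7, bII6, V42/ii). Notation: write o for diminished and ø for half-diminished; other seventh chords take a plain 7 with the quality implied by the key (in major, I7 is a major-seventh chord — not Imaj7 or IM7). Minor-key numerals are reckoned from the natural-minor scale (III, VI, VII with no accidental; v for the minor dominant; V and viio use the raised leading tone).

iv42

Stacked in thirds the chord is E-G-B-D: a minor seventh chord on E.
In B minor, E is the subdominant; the diatonic minor seventh chord there is iv7.
With D in the bass the chord is in third inversion, so the figured bass is 42.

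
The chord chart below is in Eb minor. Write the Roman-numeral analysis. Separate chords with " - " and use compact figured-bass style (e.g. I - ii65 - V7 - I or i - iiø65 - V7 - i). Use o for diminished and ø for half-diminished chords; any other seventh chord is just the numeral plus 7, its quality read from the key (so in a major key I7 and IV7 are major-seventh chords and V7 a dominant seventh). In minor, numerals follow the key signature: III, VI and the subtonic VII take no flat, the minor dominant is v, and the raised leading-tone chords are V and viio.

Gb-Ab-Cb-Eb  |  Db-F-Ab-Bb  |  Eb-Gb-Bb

iv42 - v65 - i

Gb-Ab-Cb-Eb: minor seventh chord on Ab = scale degree 4 → iv42.
Db-F-Ab-Bb: minor seventh chord on Bb = scale degree 5 → v65.
Eb-Gb-Bb has root Eb, degree 1 in Eb minor, so i.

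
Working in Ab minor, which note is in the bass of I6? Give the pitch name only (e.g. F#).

C

I in Ab minor has root Ab; the chord is Ab-C-Eb.
The figure 6 means first inversion — the third is in the bass.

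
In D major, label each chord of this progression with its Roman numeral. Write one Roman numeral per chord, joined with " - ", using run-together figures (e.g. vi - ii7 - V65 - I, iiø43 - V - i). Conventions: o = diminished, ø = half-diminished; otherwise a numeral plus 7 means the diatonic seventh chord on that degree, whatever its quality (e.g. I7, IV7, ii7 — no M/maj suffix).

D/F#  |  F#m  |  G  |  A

D/F# has root D, degree 1 in D major, so I6.
F#m has root F#, degree 3 in D major, so iii.
G has root G, degree 4 in D major, so IV.
A has root A, degree 5 in D major, so V.

I6 - iii - IV - V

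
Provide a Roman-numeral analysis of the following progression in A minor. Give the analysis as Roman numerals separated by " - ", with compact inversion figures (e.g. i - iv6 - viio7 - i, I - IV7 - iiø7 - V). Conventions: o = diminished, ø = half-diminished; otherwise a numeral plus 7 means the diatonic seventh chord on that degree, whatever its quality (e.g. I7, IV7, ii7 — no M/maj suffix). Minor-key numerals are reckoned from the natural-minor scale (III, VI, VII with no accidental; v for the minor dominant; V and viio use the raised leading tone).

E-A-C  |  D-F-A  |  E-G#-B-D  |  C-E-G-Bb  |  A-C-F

i64 - iv - V7 - V7/VI - VI6

E-A-C: root A is the tonic; minor triad there is i64.
D-F-A has root D, degree 4 in A minor, so iv.
E-G#-B-D: root E is the dominant; dominant seventh chord there is V7.
C-E-G-Bb is the secondary dominant of VI (dominant seventh chord on C): V7/VI.
A-C-F has root F, degree 6 in A minor, so VI6.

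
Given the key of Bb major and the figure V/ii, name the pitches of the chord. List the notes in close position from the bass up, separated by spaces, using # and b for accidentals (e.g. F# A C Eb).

V/ii is a secondary dominant — the dominant triad of ii. ii in Bb major is C, so the applied chord's root is G, a perfect fifth above.
Building a major triad on G gives G-B-D.

G B D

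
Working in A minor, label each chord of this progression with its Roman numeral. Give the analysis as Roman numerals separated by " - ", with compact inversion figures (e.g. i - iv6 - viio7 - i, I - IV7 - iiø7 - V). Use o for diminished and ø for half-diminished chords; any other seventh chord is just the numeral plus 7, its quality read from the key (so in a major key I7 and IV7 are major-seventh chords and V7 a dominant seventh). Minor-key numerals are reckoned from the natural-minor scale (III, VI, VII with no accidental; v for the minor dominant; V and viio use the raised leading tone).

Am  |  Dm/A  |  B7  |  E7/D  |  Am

Am has root A, degree 1 in A minor, so i.
Dm/A: minor triad on D = scale degree 4 → iv64.
B7: a dominant seventh chord on B, the applied dominant of V → V7/V.
E7/D: dominant seventh chord on E = scale degree 5 → V42.
Am has root A, degree 1 in A minor, so i.

i - iv64 - V7/V - V42 - i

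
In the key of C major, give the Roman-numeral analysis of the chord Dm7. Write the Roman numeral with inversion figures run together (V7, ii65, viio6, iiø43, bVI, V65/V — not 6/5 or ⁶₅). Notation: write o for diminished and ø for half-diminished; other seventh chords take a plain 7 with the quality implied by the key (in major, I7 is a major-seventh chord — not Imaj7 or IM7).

The pitches D-F-A-C form a minor seventh chord rooted on D.
D is scale degree 2 in C major, and a minor seventh chord on that degree is written ii7.

ii7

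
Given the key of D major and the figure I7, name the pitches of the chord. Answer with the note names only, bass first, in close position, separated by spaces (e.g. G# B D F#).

D F# A C#

In D major, the first degree is D, and the diatonic chord built there is a major seventh chord.
That chord is spelled D-F#-A-C#.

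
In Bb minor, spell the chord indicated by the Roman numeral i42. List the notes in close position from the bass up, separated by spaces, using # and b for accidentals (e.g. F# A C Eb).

The numeral's case and figure indicate a minor seventh chord. In Bb minor its root, scale degree 1, is Bb.
That chord is spelled Bb-Db-F-Ab.
With the 42 figure the chord is in third inversion; from the bass Ab upward in close position it reads Ab-Bb-Db-F.

Ab Bb Db F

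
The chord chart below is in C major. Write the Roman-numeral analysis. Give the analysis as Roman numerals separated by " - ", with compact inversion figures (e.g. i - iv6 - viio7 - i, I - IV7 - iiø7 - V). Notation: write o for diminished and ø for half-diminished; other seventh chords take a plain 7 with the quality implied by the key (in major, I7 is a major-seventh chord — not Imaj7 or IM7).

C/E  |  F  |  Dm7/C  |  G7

I6 - IV - ii42 - V7

C/E has root C, degree 1 in C major, so I6.
F: major triad on F = scale degree 4 → IV.
Dm7/C has root D, degree 2 in C major, so ii42.
G7 has root G, degree 5 in C major, so V7.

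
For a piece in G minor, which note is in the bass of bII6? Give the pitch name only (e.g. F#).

bII in G minor has root Ab; the chord is Ab-C-Eb.
The figure 6 means first inversion — the third is in the bass.

C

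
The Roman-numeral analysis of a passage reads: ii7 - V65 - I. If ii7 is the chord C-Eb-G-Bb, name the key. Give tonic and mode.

The chord Cm7 is a minor seventh chord rooted on C; its label is ii7.
Counting down one scale step from C places the tonic on Bb; a minor seventh chord on degree 2 is diatonic only in major.

Bb major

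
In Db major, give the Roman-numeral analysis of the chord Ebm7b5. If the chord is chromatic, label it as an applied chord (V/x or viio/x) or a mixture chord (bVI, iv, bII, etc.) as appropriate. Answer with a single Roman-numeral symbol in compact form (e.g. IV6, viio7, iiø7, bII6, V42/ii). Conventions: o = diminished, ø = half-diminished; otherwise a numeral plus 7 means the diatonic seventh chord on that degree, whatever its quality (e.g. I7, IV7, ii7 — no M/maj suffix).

iiø7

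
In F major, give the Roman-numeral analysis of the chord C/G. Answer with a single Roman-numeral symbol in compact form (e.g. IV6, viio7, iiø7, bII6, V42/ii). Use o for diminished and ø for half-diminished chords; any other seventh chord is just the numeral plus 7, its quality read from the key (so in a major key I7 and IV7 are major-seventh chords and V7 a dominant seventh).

Stacked in thirds the chord is C-E-G: a major triad on C.
C is scale degree 5 in F major, and a major triad on that degree is written V.
With G in the bass the chord is in second inversion, so the figured bass is 64.

V64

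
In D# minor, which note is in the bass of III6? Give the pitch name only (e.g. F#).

A#

III in D# minor has root F#; the chord is F#-A#-C#.
The figure 6 means first inversion — the third is in the bass.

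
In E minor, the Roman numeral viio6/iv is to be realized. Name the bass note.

B

The applied chord viio6/iv is rooted on G#: G#-B-D.
The figure 6 means first inversion — the third is in the bass.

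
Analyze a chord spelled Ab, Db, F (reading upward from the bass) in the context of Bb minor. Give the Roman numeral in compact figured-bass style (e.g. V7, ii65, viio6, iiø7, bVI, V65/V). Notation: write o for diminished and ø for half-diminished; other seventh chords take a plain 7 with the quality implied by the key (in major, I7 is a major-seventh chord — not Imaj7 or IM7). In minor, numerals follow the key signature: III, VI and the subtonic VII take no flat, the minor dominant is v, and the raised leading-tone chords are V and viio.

III64

The pitches Db-F-Ab form a major triad rooted on Db.
In Bb minor, Db is the mediant; the diatonic major triad there is III.
With Ab in the bass the chord is in second inversion, so the figured bass is 64.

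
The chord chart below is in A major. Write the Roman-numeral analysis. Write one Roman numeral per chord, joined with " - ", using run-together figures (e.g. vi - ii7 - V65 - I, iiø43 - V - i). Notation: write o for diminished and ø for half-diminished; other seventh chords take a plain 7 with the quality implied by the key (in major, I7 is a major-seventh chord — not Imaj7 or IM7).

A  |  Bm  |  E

I - ii - V

A has root A, degree 1 in A major, so I.
Bm: root B is the supertonic; minor triad there is ii.
E: root E is the dominant; major triad there is V.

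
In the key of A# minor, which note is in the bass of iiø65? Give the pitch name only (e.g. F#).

iiø in A# minor has root B#; the chord is B#-D#-F#-A#.
The figure 65 means first inversion — the third is in the bass.

D#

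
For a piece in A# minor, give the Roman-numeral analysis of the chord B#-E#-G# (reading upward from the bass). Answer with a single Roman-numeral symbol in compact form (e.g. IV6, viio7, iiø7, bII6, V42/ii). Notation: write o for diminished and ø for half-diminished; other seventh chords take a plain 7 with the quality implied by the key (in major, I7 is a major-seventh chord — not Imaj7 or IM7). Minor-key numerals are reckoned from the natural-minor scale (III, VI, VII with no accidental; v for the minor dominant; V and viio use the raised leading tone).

The pitches E#-G#-B# form a minor triad rooted on E#.
E# is scale degree 5 in A# minor, and a minor triad on that degree is written v.
With B# in the bass the chord is in second inversion, so the figured bass is 64.

v64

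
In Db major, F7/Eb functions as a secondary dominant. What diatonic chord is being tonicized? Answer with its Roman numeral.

vi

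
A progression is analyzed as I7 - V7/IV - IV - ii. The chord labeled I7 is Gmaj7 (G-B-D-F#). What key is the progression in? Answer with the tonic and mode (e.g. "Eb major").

The anchor chord is a major seventh chord on G, labeled I7.
If G is scale degree 1 and the mode makes that degree carry a major seventh chord, the tonic is G and the mode is major.

G major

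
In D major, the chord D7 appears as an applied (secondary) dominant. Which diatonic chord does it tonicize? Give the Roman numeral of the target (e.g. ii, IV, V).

The chord is a dominant seventh chord on D.
A dominant resolves down a perfect fifth: D → G. In D major, G is scale degree 4, i.e. IV.

IV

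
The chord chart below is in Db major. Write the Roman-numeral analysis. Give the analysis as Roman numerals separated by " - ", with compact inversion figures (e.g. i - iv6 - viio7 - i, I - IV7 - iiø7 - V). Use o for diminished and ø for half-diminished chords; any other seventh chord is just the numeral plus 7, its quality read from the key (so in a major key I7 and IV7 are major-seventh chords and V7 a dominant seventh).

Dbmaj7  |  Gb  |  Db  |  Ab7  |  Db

Dbmaj7 has root Db, degree 1 in Db major, so I7.
Gb: root Gb is the subdominant; major triad there is IV.
Db has root Db, degree 1 in Db major, so I.
Ab7: dominant seventh chord on Ab = scale degree 5 → V7.
Db has root Db, degree 1 in Db major, so I.

I7 - IV - I - V7 - I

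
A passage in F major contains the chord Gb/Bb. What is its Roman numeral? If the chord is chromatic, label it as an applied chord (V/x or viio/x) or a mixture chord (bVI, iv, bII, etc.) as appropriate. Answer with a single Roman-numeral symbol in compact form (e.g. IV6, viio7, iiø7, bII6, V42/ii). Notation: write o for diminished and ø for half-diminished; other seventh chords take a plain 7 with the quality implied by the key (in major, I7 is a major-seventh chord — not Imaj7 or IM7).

bII6

Stacked in thirds the chord is Gb-Bb-Db: a major triad on Gb.
Gb is the lowered second degree of F major (diatonic 2 would be G). This is the Neapolitan sixth — a major triad on the lowered second degree, here in its customary first inversion.
With Bb in the bass the chord is in first inversion, so the figured bass is 6.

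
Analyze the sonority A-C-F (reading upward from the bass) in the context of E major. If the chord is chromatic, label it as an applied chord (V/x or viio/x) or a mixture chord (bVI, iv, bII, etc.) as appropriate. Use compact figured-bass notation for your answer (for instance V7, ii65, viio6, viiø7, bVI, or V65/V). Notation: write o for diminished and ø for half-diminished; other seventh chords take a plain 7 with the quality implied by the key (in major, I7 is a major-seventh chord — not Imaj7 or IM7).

Stacked in thirds the chord is F-A-C: a major triad on F.
F is the lowered second degree of E major (diatonic 2 would be F#). This is the Neapolitan sixth — a major triad on the lowered second degree, here in its customary first inversion.
With A in the bass the chord is in first inversion, so the figured bass is 6.

bII6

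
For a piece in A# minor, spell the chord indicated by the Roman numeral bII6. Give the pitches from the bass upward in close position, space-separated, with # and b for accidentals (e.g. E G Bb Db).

bII6 is the Neapolitan sixth — a major triad on the lowered second degree, here in its customary first inversion. In A# minor that root is B.
So the chord is B-D#-F#.
With the 6 figure the chord is in first inversion; from the bass D# upward in close position it reads D#-F#-B.

D# F# B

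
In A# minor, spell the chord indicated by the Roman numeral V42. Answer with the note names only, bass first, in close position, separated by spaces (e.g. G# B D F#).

D# E# G## B#

In A# minor, the dominant is E#. The dominant is major (leading tone raised), so V is a dominant seventh chord.
That chord is spelled E#-G##-B#-D#.
The figured bass 42 indicates third inversion, placing the seventh (D#) in the bass: D#-E#-G##-B#.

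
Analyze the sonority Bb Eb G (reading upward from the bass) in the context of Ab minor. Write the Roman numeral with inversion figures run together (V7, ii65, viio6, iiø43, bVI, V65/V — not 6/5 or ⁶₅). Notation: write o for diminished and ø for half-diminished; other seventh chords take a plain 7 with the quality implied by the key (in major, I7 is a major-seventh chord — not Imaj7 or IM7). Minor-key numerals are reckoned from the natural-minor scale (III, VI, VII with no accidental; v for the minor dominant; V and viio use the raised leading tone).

V64

The pitches Eb-G-Bb form a major triad rooted on Eb.
Eb is scale degree 5 in Ab minor, and a major triad on that degree is written V.
With Bb in the bass the chord is in second inversion, so the figured bass is 64.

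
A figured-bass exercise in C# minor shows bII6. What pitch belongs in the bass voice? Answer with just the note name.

F#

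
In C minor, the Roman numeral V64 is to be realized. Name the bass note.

V in C minor has root G; the chord is G-B-D.
The figure 64 means second inversion — the fifth is in the bass.

D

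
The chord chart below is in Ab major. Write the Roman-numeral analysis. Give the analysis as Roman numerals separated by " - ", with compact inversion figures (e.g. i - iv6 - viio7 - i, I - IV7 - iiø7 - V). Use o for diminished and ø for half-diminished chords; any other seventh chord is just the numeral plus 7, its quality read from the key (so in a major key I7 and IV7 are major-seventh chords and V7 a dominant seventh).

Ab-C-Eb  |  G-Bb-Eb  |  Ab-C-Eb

I - V6 - I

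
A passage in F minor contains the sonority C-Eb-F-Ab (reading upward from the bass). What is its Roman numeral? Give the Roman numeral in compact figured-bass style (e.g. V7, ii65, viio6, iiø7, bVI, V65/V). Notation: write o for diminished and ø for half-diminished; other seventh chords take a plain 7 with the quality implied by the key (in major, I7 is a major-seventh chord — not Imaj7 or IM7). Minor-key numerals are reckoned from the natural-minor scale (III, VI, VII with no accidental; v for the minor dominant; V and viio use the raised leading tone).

i43

The pitches F-Ab-C-Eb form a minor seventh chord rooted on F.
In F minor, F is the tonic; the diatonic minor seventh chord there is i7.
With C in the bass the chord is in second inversion, so the figured bass is 43.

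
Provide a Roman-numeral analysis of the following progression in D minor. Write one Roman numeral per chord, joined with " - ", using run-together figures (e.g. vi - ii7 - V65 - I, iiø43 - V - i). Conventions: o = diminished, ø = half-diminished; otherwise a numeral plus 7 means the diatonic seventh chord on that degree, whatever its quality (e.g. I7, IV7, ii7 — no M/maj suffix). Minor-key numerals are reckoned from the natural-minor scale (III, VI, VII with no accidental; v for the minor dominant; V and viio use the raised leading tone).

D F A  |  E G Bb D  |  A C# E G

i - iiø7 - V7

D-F-A has root D, degree 1 in D minor, so i.
E-G-Bb-D has root E, degree 2 in D minor, so iiø7.
A-C#-E-G: root A is the dominant; dominant seventh chord there is V7.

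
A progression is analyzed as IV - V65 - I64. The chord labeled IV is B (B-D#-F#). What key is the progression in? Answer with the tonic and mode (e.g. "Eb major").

IV is given as B-D#-F# — a major triad with root B.
If B is scale degree 4 and the mode makes that degree carry a major triad, the tonic is F# and the mode is major.

F# major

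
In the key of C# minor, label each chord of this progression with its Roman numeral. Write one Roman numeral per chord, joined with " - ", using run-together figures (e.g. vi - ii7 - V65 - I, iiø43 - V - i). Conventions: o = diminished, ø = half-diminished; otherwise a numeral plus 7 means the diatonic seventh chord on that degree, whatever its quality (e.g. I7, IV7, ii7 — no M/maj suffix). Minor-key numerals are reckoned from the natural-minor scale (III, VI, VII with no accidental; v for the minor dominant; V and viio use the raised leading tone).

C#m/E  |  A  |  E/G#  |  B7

i6 - VI - III6 - VII7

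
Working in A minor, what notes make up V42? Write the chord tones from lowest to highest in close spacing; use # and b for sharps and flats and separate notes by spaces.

D E G# B

In A minor, scale degree 5 is E. The dominant is major (leading tone raised), so V is a dominant seventh chord.
That chord is spelled E-G#-B-D.
The figured bass 42 indicates third inversion, placing the seventh (D) in the bass: D-E-G#-B.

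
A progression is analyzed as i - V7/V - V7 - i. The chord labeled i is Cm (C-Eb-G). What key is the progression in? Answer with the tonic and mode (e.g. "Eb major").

i is given as C-Eb-G — a minor triad with root C.
If C is scale degree 1 and the mode makes that degree carry a minor triad, the tonic is C and the mode is minor.

C minor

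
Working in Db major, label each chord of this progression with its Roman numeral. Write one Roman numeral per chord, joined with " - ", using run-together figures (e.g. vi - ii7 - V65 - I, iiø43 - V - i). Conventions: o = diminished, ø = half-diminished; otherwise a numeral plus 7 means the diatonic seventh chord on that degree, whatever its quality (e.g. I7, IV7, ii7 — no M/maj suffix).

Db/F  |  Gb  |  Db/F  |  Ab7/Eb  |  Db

I6 - IV - I6 - V43 - I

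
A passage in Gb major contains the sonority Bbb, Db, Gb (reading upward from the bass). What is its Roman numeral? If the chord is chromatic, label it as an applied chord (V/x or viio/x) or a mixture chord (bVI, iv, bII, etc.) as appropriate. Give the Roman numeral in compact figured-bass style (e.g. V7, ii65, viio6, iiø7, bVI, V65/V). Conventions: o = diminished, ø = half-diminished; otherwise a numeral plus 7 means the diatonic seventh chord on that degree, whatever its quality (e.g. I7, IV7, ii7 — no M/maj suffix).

Stacked in thirds the chord is Gb-Bbb-Db: a minor triad on Gb.
Gb is the first degree of Gb major. This is the minor tonic, borrowed from the parallel minor.
With Bbb in the bass the chord is in first inversion, so the figured bass is 6.

i6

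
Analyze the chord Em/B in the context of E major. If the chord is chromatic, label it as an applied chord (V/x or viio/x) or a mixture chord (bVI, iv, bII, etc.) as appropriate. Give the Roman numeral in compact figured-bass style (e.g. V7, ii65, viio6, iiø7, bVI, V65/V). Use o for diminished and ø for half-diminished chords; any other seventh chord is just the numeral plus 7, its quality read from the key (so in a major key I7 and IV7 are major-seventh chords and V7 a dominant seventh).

i64

The pitches E-G-B form a minor triad rooted on E.
E is the first degree of E major. This is the minor tonic, borrowed from the parallel minor.
With B in the bass the chord is in second inversion, so the figured bass is 64.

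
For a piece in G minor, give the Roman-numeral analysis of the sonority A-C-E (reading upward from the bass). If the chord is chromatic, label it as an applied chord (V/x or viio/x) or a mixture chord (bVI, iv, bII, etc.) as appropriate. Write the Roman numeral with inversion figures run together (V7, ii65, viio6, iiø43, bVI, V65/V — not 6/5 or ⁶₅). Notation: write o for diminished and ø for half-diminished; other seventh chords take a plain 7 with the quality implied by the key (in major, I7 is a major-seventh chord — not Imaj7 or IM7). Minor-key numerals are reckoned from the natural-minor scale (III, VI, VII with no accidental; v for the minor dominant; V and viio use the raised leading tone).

ii

The pitches A-C-E form a minor triad rooted on A.
A is the second degree of G minor. This is the minor supertonic, borrowed from the parallel major (the Dorian ii).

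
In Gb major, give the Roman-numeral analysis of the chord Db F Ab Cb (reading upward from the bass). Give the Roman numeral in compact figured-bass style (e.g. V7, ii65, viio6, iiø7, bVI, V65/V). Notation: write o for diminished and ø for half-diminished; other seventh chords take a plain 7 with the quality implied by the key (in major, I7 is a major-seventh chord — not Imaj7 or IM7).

Stacked in thirds the chord is Db-F-Ab-Cb: a dominant seventh chord on Db.
Db is scale degree 5 in Gb major, and a dominant seventh chord on that degree is written V7.

V7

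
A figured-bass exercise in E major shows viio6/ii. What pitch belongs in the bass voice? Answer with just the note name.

G#

The applied chord viio6/ii is rooted on E#: E#-G#-B.
The figure 6 means first inversion — the third is in the bass.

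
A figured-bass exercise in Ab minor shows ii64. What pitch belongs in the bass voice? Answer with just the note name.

F

ii in Ab minor has root Bb; the chord is Bb-Db-F.
The figure 64 means second inversion — the fifth is in the bass.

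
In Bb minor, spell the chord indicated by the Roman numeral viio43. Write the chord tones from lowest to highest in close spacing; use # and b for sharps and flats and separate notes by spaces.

Eb Gb A C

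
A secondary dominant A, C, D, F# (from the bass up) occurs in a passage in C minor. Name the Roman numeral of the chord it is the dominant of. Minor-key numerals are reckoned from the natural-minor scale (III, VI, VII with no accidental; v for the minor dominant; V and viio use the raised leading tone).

The chord is a dominant seventh chord on D.
A dominant resolves down a perfect fifth: D → G. In C minor, G is scale degree 5, i.e. V.

V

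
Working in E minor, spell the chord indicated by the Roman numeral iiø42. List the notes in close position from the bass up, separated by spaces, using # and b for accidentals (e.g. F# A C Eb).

In E minor, the second degree is F#, and the diatonic chord built there is a half-diminished seventh chord.
Stacking thirds from F# gives F#-A-C-E.
With the 42 figure the chord is in third inversion; from the bass E upward in close position it reads E-F#-A-C.

E F# A C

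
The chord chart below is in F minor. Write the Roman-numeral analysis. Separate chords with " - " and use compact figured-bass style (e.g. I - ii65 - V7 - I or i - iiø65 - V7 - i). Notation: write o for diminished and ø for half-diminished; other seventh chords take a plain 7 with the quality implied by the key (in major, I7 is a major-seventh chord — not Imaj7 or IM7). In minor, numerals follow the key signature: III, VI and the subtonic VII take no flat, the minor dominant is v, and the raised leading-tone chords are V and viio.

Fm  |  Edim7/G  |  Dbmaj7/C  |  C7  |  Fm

i - viio65 - VI42 - V7 - i

Fm: minor triad on F = scale degree 1 → i.
Edim7/G: fully diminished seventh chord on E = scale degree 7 → viio65.
Dbmaj7/C: root Db is the submediant; major seventh chord there is VI42.
C7: root C is the dominant; dominant seventh chord there is V7.
Fm: minor triad on F = scale degree 1 → i.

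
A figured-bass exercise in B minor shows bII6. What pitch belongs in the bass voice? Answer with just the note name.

E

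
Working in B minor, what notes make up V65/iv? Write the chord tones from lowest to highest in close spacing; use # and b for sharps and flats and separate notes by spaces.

D# F# A B

The slash means an applied dominant: we want the dominant of iv. In B minor, iv is E minor, and its dominant is built on B.
Building a dominant seventh chord on B gives B-D#-F#-A.
The figured bass 65 indicates first inversion, placing the third (D#) in the bass: D#-F#-A-B.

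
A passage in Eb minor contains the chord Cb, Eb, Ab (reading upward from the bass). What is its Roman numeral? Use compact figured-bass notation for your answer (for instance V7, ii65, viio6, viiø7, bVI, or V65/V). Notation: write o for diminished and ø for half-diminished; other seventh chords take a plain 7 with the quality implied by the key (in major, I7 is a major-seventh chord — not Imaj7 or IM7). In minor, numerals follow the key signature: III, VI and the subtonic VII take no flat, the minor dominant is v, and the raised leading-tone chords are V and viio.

iv6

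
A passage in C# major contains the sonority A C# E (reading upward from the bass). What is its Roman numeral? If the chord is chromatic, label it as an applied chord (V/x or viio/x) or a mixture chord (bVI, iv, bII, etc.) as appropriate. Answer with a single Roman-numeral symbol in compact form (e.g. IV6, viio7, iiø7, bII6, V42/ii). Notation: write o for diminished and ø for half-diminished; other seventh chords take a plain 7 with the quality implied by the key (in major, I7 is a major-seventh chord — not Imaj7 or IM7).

bVI

The pitches A-C#-E form a major triad rooted on A.
A is the lowered sixth degree of C# major (diatonic 6 would be A#). This is a major triad on the lowered sixth degree, borrowed from the parallel minor.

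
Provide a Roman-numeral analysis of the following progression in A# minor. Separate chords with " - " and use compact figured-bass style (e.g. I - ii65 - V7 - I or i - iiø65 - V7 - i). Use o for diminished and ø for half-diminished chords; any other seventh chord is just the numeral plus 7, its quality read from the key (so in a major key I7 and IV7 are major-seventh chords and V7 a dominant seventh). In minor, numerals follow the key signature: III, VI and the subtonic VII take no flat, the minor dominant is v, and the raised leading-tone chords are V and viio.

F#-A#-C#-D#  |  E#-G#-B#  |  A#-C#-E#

F#-A#-C#-D#: root D# is the subdominant; minor seventh chord there is iv65.
E#-G#-B#: root E# is the dominant; minor triad there is v.
A#-C#-E# has root A#, degree 1 in A# minor, so i.

iv65 - v - i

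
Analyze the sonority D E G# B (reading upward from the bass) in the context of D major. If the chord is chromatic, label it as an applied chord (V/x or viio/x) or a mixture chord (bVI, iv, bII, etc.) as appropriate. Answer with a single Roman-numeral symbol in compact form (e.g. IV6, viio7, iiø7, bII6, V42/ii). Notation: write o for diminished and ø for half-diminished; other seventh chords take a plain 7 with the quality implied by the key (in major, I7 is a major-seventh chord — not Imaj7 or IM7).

V42/V

The pitches E-G#-B-D form a dominant seventh chord rooted on E.
E is not a diatonic chord root with this quality in D major, but it lies a perfect fifth above A (V), so the chord functions as an applied dominant of V.
With D in the bass the chord is in third inversion, so the figured bass is 42.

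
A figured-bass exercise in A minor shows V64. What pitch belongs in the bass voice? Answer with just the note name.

B

V in A minor has root E; the chord is E-G#-B.
The figure 64 means second inversion — the fifth is in the bass.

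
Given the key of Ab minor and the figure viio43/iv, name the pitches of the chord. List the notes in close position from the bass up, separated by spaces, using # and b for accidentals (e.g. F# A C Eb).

Gb Bbb C Eb

The slash marks an applied leading-tone chord: viio of iv. In Ab minor, iv is Db, so the leading tone to it is C, a half step below.
Building a fully diminished seventh chord on C gives C-Eb-Gb-Bbb.
The figured bass 43 indicates second inversion, placing the fifth (Gb) in the bass: Gb-Bbb-C-Eb.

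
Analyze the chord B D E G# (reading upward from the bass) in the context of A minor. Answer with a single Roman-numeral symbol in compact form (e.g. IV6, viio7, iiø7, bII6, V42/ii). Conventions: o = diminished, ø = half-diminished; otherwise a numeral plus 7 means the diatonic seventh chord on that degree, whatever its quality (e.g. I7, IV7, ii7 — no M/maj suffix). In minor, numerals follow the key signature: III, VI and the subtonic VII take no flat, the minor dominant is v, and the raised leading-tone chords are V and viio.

V43

The pitches E-G#-B-D form a dominant seventh chord rooted on E.
E is scale degree 5 in A minor, and a dominant seventh chord on that degree is written V7.
With B in the bass the chord is in second inversion, so the figured bass is 43.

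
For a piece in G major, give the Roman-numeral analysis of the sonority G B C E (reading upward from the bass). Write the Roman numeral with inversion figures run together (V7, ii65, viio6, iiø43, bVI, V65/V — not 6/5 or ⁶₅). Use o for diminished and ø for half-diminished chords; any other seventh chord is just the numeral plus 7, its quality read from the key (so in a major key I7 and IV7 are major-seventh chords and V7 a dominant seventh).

IV43

The pitches C-E-G-B form a major seventh chord rooted on C.
C is scale degree 4 in G major, and a major seventh chord on that degree is written IV7.
With G in the bass the chord is in second inversion, so the figured bass is 43.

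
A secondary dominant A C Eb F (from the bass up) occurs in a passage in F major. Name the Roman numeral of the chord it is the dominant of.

The chord is a dominant seventh chord on F.
A dominant resolves down a perfect fifth: F → Bb. In F major, Bb is scale degree 4, i.e. IV.

IV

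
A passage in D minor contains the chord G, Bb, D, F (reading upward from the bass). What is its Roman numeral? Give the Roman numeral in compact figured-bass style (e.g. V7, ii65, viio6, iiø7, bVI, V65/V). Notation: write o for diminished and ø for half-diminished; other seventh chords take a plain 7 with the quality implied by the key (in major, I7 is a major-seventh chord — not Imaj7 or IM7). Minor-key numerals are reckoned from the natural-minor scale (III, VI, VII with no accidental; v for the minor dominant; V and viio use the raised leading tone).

The pitches G-Bb-D-F form a minor seventh chord rooted on G.
G is scale degree 4 in D minor, and a minor seventh chord on that degree is written iv7.

iv7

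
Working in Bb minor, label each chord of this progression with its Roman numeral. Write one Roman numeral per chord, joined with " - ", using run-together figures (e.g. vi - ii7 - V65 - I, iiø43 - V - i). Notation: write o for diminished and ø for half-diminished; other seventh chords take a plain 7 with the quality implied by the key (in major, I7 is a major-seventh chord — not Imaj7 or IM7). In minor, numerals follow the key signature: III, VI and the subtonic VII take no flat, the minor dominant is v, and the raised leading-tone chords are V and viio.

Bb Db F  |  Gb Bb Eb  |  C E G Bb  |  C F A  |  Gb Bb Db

Bb-Db-F has root Bb, degree 1 in Bb minor, so i.
Gb-Bb-Eb: minor triad on Eb = scale degree 4 → iv6.
C-E-G-Bb: chromatic; C is V of V, so V7/V.
C-F-A has root F, degree 5 in Bb minor, so V64.
Gb-Bb-Db: root Gb is the submediant; major triad there is VI.

i - iv6 - V7/V - V64 - VI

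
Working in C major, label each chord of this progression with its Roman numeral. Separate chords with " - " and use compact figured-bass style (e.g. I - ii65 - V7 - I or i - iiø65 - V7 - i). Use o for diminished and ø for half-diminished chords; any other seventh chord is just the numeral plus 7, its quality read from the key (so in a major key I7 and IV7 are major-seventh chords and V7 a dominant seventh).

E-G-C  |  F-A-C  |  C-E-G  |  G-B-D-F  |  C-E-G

I6 - IV - I - V7 - I

E-G-C: major triad on C = scale degree 1 → I6.
F-A-C: major triad on F = scale degree 4 → IV.
C-E-G has root C, degree 1 in C major, so I.
G-B-D-F: root G is the dominant; dominant seventh chord there is V7.
C-E-G has root C, degree 1 in C major, so I.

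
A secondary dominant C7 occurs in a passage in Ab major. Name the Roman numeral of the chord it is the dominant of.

The chord is a dominant seventh chord on C.
A dominant resolves down a perfect fifth: C → F. In Ab major, F is scale degree 6, i.e. vi.

vi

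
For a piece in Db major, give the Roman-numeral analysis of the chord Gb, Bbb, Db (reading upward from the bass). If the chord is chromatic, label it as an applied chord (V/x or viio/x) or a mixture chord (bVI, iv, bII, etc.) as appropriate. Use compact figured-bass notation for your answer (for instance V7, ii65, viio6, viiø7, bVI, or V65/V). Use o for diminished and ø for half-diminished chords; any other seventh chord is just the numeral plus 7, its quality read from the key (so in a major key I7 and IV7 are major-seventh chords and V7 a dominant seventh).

The pitches Gb-Bbb-Db form a minor triad rooted on Gb.
Gb is the fourth degree of Db major. This is the minor subdominant, borrowed from the parallel minor.

iv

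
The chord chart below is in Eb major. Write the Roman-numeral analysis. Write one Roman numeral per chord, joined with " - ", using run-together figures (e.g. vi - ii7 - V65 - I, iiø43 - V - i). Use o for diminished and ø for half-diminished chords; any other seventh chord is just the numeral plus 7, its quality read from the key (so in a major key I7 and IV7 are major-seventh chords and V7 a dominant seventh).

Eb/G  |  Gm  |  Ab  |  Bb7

I6 - iii - IV - V7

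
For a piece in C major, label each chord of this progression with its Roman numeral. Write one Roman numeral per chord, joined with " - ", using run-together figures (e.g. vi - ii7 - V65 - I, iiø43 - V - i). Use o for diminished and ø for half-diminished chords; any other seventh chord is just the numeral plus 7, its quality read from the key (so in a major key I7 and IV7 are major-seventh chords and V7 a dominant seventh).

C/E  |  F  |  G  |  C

C/E has root C, degree 1 in C major, so I6.
F: root F is the subdominant; major triad there is IV.
G has root G, degree 5 in C major, so V.
C has root C, degree 1 in C major, so I.

I6 - IV - V - I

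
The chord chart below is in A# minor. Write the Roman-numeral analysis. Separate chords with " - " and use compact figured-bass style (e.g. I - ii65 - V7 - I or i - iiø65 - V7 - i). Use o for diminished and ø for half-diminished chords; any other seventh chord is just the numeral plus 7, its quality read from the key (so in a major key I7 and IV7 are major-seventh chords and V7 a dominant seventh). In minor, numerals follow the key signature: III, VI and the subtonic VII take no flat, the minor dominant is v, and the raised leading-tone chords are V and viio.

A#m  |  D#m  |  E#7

i - iv - V7

A#m: minor triad on A# = scale degree 1 → i.
D#m has root D#, degree 4 in A# minor, so iv.
E#7: root E# is the dominant; dominant seventh chord there is V7.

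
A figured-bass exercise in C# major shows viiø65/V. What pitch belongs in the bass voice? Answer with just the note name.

A#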